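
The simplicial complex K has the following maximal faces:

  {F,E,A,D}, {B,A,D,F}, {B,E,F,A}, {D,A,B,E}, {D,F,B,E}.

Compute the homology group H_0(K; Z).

H_0 = Z.

Order the vertices as A < B < D < E < F. Listing each simplex with vertices in this order, K has dimension 3 with simplices:

  0-simplices (5): A, B, D, E, F
  1-simplices (10): AB, AD, AE, AF, BD, BE, BF, DE, DF, EF
  2-simplices (10): ABD, ABE, ABF, ADE, ADF, AEF, BDE, BDF, BEF, DEF
  3-simplices (5): ABDE, ABDF, ABEF, ADEF, BDEF

giving chain groups C_0 ≅ Z^5, C_1 ≅ Z^10, C_2 ≅ Z^10, C_3 ≅ Z^5.

∂_1: C_1 → C_0 maps an edge to its endpoints' difference, ∂[p,q] = q − p. For instance
  ∂AE = E − A.
The 5×10 boundary matrix has rank 4 and Smith normal form diag(1,1,1,1).

The boundary map ∂_2: C_2 → C_1 acts by ∂[p,q,r] = [q,r] − [p,r] + [p,q]. For instance
  ∂AEF = EF − AF + AE,
  ∂BDF = DF − BF + BD.
The 10×10 boundary matrix has rank 6 and Smith normal form diag(1,1,1,1,1,1).

∂_3: C_3 → C_2 sends each 3-simplex σ to the alternating sum Σ_i (−1)^i (σ with its i-th vertex removed). For instance
  ∂ADEF = DEF − AEF + ADF − ADE,
  ∂BDEF = DEF − BEF + BDF − BDE.
As a 10×5 matrix over Z this has rank 4, with invariant factors (1,1,1,1).

Reading off H_k = ker ∂_k / im ∂_{k+1}:

  H_0: rank C_0 − rank ∂_1 = 5 − 4 = 1, and the invariant factors of ∂_1 are all 1, so H_0 ≅ Z.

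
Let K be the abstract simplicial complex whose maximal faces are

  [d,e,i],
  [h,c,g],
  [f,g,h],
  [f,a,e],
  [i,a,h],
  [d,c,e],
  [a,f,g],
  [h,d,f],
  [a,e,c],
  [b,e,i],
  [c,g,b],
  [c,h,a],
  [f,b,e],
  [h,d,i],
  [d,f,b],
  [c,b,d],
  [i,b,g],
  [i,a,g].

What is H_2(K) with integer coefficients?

We work with the vertex ordering a < b < c < d < e < f < g < h < i. The simplices of K, each written with vertices in increasing order, are:

  0-simplices (9): a, b, c, d, e, f, g, h, i
  1-simplices (27): ac, ae, af, ag, ah, ai, bc, bd, be, bf, bg, bi, cd, ce, cg, ch, de, df, dh, di, ef, ei, fg, fh, gh, gi, hi
  2-simplices (18): ace, ach, aef, afg, agi, ahi, bcd, bcg, bdf, bef, bei, bgi, cde, cgh, dei, dfh, dhi, fgh

giving chain groups C_0 ≅ Z^9, C_1 ≅ Z^27, C_2 ≅ Z^18.

∂_1: C_1 → C_0 is given by ∂[p,q] = [q] − [p]. For instance
  ∂dh = h − d.
The resulting 9×27 matrix has rank 8, and its Smith normal form has invariant factors (1,1,1,1,1,1,1,1).

Boundary ∂_2: C_2 → C_1 sends each 2-simplex [p,q,r] to [q,r] − [p,r] + [p,q]. For instance
  ∂dhi = hi − di + dh,
  ∂cgh = gh − ch + cg.
As a 27×18 matrix over Z this has rank 18, with invariant factors (1,1,1,1,1,1,1,1,1,1,1,1,1,1,1,1,1,2).

From H_k ≅ ker(∂_k) / im(∂_{k+1}) we obtain:

  H_2: rank ker ∂_2 − rank ∂_3 = (18 − 18) − 0 = 0, and there is no ∂_3, so H_2 = 0.

(K is a triangulation of the Klein bottle.)

H_2 ≅ 0.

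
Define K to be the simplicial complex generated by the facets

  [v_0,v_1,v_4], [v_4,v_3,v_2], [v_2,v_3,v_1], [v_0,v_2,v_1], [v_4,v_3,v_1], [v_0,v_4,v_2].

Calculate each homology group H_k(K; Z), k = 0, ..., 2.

Take the total order v_0 < v_1 < v_2 < v_3 < v_4 on the vertex set. Then K (dimension 2) consists of the simplices:

  0-simplices (5): [v_0], [v_1], [v_2], [v_3], [v_4]
  1-simplices (9): [v_0,v_1], [v_0,v_2], [v_0,v_4], [v_1,v_2], [v_1,v_3], [v_1,v_4], [v_2,v_3], [v_2,v_4], [v_3,v_4]
  2-simplices (6): [v_0,v_1,v_2], [v_0,v_1,v_4], [v_0,v_2,v_4], [v_1,v_2,v_3], [v_1,v_3,v_4], [v_2,v_3,v_4]

Hence C_0 ≅ Z^5, C_1 ≅ Z^9, C_2 ≅ Z^6.

The boundary map ∂_1: C_1 → C_0 maps an edge to its endpoints' difference, ∂[p,q] = q − p. For instance
  ∂[v_1,v_3] = [v_3] − [v_1].
The 5×9 boundary matrix has rank 4 and Smith normal form diag(1,1,1,1).

The boundary map ∂_2: C_2 → C_1 maps a triangle to the signed sum of its edges. For instance
  ∂[v_0,v_2,v_4] = [v_2,v_4] − [v_0,v_4] + [v_0,v_2],
  ∂[v_0,v_1,v_4] = [v_1,v_4] − [v_0,v_4] + [v_0,v_1].
This gives a 9×6 integer matrix of rank 5; reducing to Smith normal form yields diagonal entries (1,1,1,1,1).

Computing H_k = (kernel of ∂_k) / (image of ∂_{k+1}):

  H_0: rank C_0 − rank ∂_1 = 5 − 4 = 1, and the invariant factors of ∂_1 are all 1, so H_0 = Z.
  H_1: rank ker ∂_1 − rank ∂_2 = (9 − 4) − 5 = 0, and the invariant factors of ∂_2 are all 1, so H_1 = 0.
  H_2: rank ker ∂_2 − rank ∂_3 = (6 − 5) − 0 = 1, and there is no ∂_3, so H_2 = Z.

(K is a triangulation of the 2-sphere S^2.)

H_0 ≅ Z,  H_1 = 0,  H_2 ≅ Z.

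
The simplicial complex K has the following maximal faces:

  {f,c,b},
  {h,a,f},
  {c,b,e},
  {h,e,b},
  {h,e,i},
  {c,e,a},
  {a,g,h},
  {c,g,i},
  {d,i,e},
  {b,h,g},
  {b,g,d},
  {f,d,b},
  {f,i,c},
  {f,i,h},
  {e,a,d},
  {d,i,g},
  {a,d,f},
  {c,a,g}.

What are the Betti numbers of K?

Take the total order a < b < c < d < e < f < g < h < i on the vertex set. Then K (dimension 2) consists of the simplices:

  0-simplices (9): a, b, c, d, e, f, g, h, i
  1-simplices (27): ac, ad, ae, af, ag, ah, bc, bd, be, bf, bg, bh, ce, cf, cg, ci, de, df, dg, di, eh, ei, fh, fi, gh, gi, hi
  2-simplices (18): ace, acg, ade, adf, afh, agh, bce, bcf, bdf, bdg, beh, bgh, cfi, cgi, dei, dgi, ehi, fhi

giving chain groups C_0 ≅ Z^9, C_1 ≅ Z^27, C_2 ≅ Z^18.

The boundary map ∂_1: C_1 → C_0 sends each edge [p,q] (with p < q) to q − p. For instance
  ∂be = e − b.
The 9×27 boundary matrix has rank 8 and Smith normal form diag(1,1,1,1,1,1,1,1).

Boundary ∂_2: C_2 → C_1 acts by ∂[p,q,r] = [q,r] − [p,r] + [p,q]. For instance
  ∂ace = ce − ae + ac,
  ∂acg = cg − ag + ac.
The resulting 27×18 matrix has rank 17, and its Smith normal form has invariant factors (1,1,1,1,1,1,1,1,1,1,1,1,1,1,1,1,1).

Now H_k = ker ∂_k / im ∂_{k+1}, so:

  H_0: rank C_0 − rank ∂_1 = 9 − 8 = 1, and the invariant factors of ∂_1 are all 1, so H_0 ≅ Z.
  H_1: rank ker ∂_1 − rank ∂_2 = (27 − 8) − 17 = 2, and the invariant factors of ∂_2 are all 1, so H_1 ≅ Z^2.
  H_2: rank ker ∂_2 − rank ∂_3 = (18 − 17) − 0 = 1, and there is no ∂_3, so H_2 ≅ Z.

(K is a triangulation of the torus T^2.)

Hence the Betti numbers are b_0 = 1, b_1 = 2, b_2 = 1.

b_0 = 1, b_1 = 2, b_2 = 1.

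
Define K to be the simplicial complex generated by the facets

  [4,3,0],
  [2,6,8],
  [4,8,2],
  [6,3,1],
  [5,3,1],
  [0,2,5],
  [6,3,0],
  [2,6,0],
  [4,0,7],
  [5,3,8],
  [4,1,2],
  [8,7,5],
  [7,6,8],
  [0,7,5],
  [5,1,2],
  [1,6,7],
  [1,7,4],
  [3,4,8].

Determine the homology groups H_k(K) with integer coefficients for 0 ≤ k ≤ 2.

Take the total order 0 < 1 < 2 < 3 < 4 < 5 < 6 < 7 < 8 on the vertex set. Then K (dimension 2) consists of the simplices:

  0-simplices (9): [0], [1], [2], [3], [4], [5], [6], [7], [8]
  1-simplices (27): (27 of them)
  2-simplices (18): [0,2,5], [0,2,6], [0,3,4], [0,3,6], [0,4,7], [0,5,7], [1,2,4], [1,2,5], [1,3,5], [1,3,6], [1,4,7], [1,6,7], [2,4,8], [2,6,8], [3,4,8], [3,5,8], [5,7,8], [6,7,8]

giving chain groups C_0 ≅ Z^9, C_1 ≅ Z^27, C_2 ≅ Z^18.

The boundary map ∂_1: C_1 → C_0 maps an edge to its endpoints' difference, ∂[p,q] = q − p. For instance
  ∂[3,6] = [6] − [3].
The 9×27 boundary matrix has rank 8 and Smith normal form diag(1,1,1,1,1,1,1,1).

The boundary map ∂_2: C_2 → C_1 acts by ∂[p,q,r] = [q,r] − [p,r] + [p,q]. For instance
  ∂[0,2,6] = [2,6] − [0,6] + [0,2],
  ∂[5,7,8] = [7,8] − [5,8] + [5,7].
This gives a 27×18 integer matrix of rank 17; reducing to Smith normal form yields diagonal entries (1,1,1,1,1,1,1,1,1,1,1,1,1,1,1,1,1).

From H_k ≅ ker(∂_k) / im(∂_{k+1}) we obtain:

  H_0: rank C_0 − rank ∂_1 = 9 − 8 = 1, and the invariant factors of ∂_1 are all 1, so H_0 = Z.
  H_1: rank ker ∂_1 − rank ∂_2 = (27 − 8) − 17 = 2, and the invariant factors of ∂_2 are all 1, so H_1 = Z^2.
  H_2: rank ker ∂_2 − rank ∂_3 = (18 − 17) − 0 = 1, and there is no ∂_3, so H_2 = Z.

(K is a triangulation of the torus T^2.)

H_0 ≅ Z,  H_1 ≅ Z^2,  H_2 ≅ Z.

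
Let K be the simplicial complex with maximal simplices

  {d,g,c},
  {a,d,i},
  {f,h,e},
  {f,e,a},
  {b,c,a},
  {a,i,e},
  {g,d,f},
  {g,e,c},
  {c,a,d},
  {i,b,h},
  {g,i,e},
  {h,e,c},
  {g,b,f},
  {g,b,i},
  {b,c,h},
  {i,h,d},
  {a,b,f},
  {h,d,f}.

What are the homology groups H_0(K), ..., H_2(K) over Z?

H_0 = Z,  H_1 = Z^2,  H_2 = Z.

Fix the vertex order a < b < c < d < e < f < g < h < i and write every simplex with vertices in increasing order. Then dim K = 2 and the simplices of K are:

  0-simplices (9): a, b, c, d, e, f, g, h, i
  1-simplices (27): ab, ac, ad, ae, af, ai, bc, bf, bg, bh, bi, cd, ce, cg, ch, df, dg, dh, di, ef, eg, eh, ei, fg, fh, gi, hi
  2-simplices (18): abc, abf, acd, adi, aef, aei, bch, bfg, bgi, bhi, cdg, ceg, ceh, dfg, dfh, dhi, efh, egi

so the chain groups are C_0 ≅ Z^9, C_1 ≅ Z^27, C_2 ≅ Z^18.

∂_1: C_1 → C_0 maps an edge to its endpoints' difference, ∂[p,q] = q − p. For instance
  ∂ae = e − a.
The 9×27 boundary matrix has rank 8 and Smith normal form diag(1,1,1,1,1,1,1,1).

Boundary ∂_2: C_2 → C_1 sends each 2-simplex [p,q,r] to [q,r] − [p,r] + [p,q]. For instance
  ∂bgi = gi − bi + bg,
  ∂aei = ei − ai + ae.
This gives a 27×18 integer matrix of rank 17; reducing to Smith normal form yields diagonal entries (1,1,1,1,1,1,1,1,1,1,1,1,1,1,1,1,1).

Computing H_k = (kernel of ∂_k) / (image of ∂_{k+1}):

  H_0: rank C_0 − rank ∂_1 = 9 − 8 = 1, and the invariant factors of ∂_1 are all 1, so H_0 = Z.
  H_1: rank ker ∂_1 − rank ∂_2 = (27 − 8) − 17 = 2, and the invariant factors of ∂_2 are all 1, so H_1 = Z^2.
  H_2: rank ker ∂_2 − rank ∂_3 = (18 − 17) − 0 = 1, and there is no ∂_3, so H_2 = Z.

(K is a triangulation of the torus T^2.)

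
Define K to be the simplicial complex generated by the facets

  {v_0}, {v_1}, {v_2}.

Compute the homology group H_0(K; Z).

Take the total order v_0 < v_1 < v_2 on the vertex set. Then K (dimension 0) consists of the simplices:

  0-simplices (3): [v_0], [v_1], [v_2]

giving chain groups C_0 ≅ Z^3.

From H_k ≅ ker(∂_k) / im(∂_{k+1}) we obtain:

  H_0: rank C_0 − rank ∂_1 = 3 − 0 = 3, and there is no ∂_1, so H_0 ≅ Z^3.

H_0 = Z^3.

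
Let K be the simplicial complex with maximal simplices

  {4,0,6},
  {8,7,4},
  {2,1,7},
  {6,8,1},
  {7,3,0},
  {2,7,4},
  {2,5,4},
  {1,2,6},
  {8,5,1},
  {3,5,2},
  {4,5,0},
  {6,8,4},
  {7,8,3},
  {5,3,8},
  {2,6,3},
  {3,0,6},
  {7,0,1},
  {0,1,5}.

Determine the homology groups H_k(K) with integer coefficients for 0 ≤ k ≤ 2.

H_0 = Z,  H_1 = Z^2,  H_2 = Z.

We work with the vertex ordering 0 < 1 < 2 < 3 < 4 < 5 < 6 < 7 < 8. The simplices of K, each written with vertices in increasing order, are:

  0-simplices (9): [0], [1], [2], [3], [4], [5], [6], [7], [8]
  1-simplices (27): (27 of them)
  2-simplices (18): [0,1,5], [0,1,7], [0,3,6], [0,3,7], [0,4,5], [0,4,6], [1,2,6], [1,2,7], [1,5,8], [1,6,8], [2,3,5], [2,3,6], [2,4,5], [2,4,7], [3,5,8], [3,7,8], [4,6,8], [4,7,8]

giving chain groups C_0 ≅ Z^9, C_1 ≅ Z^27, C_2 ≅ Z^18.

The boundary map ∂_1: C_1 → C_0 maps an edge to its endpoints' difference, ∂[p,q] = q − p.
As a 9×27 matrix over Z this has rank 8, with invariant factors (1,1,1,1,1,1,1,1).

Boundary ∂_2: C_2 → C_1 maps a triangle to the signed sum of its edges. For instance
  ∂[0,4,6] = [4,6] − [0,6] + [0,4],
  ∂[1,2,7] = [2,7] − [1,7] + [1,2].
This gives a 27×18 integer matrix of rank 17; reducing to Smith normal form yields diagonal entries (1,1,1,1,1,1,1,1,1,1,1,1,1,1,1,1,1).

From H_k ≅ ker(∂_k) / im(∂_{k+1}) we obtain:

  H_0: rank C_0 − rank ∂_1 = 9 − 8 = 1, and the invariant factors of ∂_1 are all 1, so H_0 ≅ Z.
  H_1: rank ker ∂_1 − rank ∂_2 = (27 − 8) − 17 = 2, and the invariant factors of ∂_2 are all 1, so H_1 ≅ Z^2.
  H_2: rank ker ∂_2 − rank ∂_3 = (18 − 17) − 0 = 1, and there is no ∂_3, so H_2 ≅ Z.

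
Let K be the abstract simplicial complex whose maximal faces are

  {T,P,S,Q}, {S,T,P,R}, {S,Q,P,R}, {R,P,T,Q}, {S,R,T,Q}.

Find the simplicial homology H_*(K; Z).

K has 5 vertices, 10 edges, 10 triangles, 5 3-simplices.
rank ∂_0 = 0, rank ∂_1 = 4 ⇒ b_0 = 5 − 0 − 4 = 1; all invariant factors of ∂_1 are 1 so no torsion. So H_0 ≅ Z.
rank ∂_1 = 4, rank ∂_2 = 6 ⇒ b_1 = 10 − 4 − 6 = 0; all invariant factors of ∂_2 are 1 so no torsion. So H_1 ≅ 0.
rank ∂_2 = 6, rank ∂_3 = 4 ⇒ b_2 = 10 − 6 − 4 = 0; all invariant factors of ∂_3 are 1 so no torsion. So H_2 ≅ 0.
rank ∂_3 = 4, rank ∂_4 = 0 ⇒ b_3 = 5 − 4 − 0 = 1. So H_3 ≅ Z.

H_0 = Z,  H_1 = 0,  H_2 = 0,  H_3 = Z.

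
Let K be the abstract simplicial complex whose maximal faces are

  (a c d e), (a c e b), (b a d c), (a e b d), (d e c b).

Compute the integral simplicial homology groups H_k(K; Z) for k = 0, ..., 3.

Fix the vertex order a < b < c < d < e and write every simplex with vertices in increasing order. Then dim K = 3 and the simplices of K are:

  0-simplices (5): a, b, c, d, e
  1-simplices (10): ab, ac, ad, ae, bc, bd, be, cd, ce, de
  2-simplices (10): abc, abd, abe, acd, ace, ade, bcd, bce, bde, cde
  3-simplices (5): abcd, abce, abde, acde, bcde

Hence C_0 ≅ Z^5, C_1 ≅ Z^10, C_2 ≅ Z^10, C_3 ≅ Z^5.

∂_1: C_1 → C_0 is given by ∂[p,q] = [q] − [p]. For instance
  ∂de = e − d.
The resulting 5×10 matrix has rank 4, and its Smith normal form has invariant factors (1,1,1,1).

Boundary ∂_2: C_2 → C_1 acts by ∂[p,q,r] = [q,r] − [p,r] + [p,q]. For instance
  ∂bde = de − be + bd,
  ∂bcd = cd − bd + bc.
The resulting 10×10 matrix has rank 6, and its Smith normal form has invariant factors (1,1,1,1,1,1).

Boundary ∂_3: C_3 → C_2 sends each 3-simplex σ to the alternating sum Σ_i (−1)^i (σ with its i-th vertex removed). For instance
  ∂abce = bce − ace + abe − abc,
  ∂abde = bde − ade + abe − abd.
This gives a 10×5 integer matrix of rank 4; reducing to Smith normal form yields diagonal entries (1,1,1,1).

Now H_k = ker ∂_k / im ∂_{k+1}, so:

  H_0: rank C_0 − rank ∂_1 = 5 − 4 = 1, and the invariant factors of ∂_1 are all 1, so H_0 = Z.
  H_1: rank ker ∂_1 − rank ∂_2 = (10 − 4) − 6 = 0, and the invariant factors of ∂_2 are all 1, so H_1 = 0.
  H_2: rank ker ∂_2 − rank ∂_3 = (10 − 6) − 4 = 0, and the invariant factors of ∂_3 are all 1, so H_2 = 0.
  H_3: rank ker ∂_3 − rank ∂_4 = (5 − 4) − 0 = 1, and there is no ∂_4, so H_3 = Z.

H_0 = Z,  H_1 = 0,  H_2 = 0,  H_3 = Z.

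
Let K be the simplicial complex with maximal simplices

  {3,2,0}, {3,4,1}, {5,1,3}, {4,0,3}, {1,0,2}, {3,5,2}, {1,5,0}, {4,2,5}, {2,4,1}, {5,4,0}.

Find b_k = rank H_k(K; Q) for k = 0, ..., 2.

b_0 = 1, b_1 = 0, b_2 = 0.

Order the vertices as 0 < 1 < 2 < 3 < 4 < 5. Listing each simplex with vertices in this order, K has dimension 2 with simplices:

  0-simplices (6): [0], [1], [2], [3], [4], [5]
  1-simplices (15): [0,1], [0,2], [0,3], [0,4], [0,5], [1,2], [1,3], [1,4], [1,5], [2,3], [2,4], [2,5], [3,4], [3,5], [4,5]
  2-simplices (10): [0,1,2], [0,1,5], [0,2,3], [0,3,4], [0,4,5], [1,2,4], [1,3,4], [1,3,5], [2,3,5], [2,4,5]

so the chain groups are C_0 ≅ Z^6, C_1 ≅ Z^15, C_2 ≅ Z^10.

The boundary map ∂_1: C_1 → C_0 is given by ∂[p,q] = [q] − [p]. For instance
  ∂[4,5] = [5] − [4].
The 6×15 boundary matrix has rank 5 and Smith normal form diag(1,1,1,1,1).

The boundary map ∂_2: C_2 → C_1 maps a triangle to the signed sum of its edges. For instance
  ∂[1,3,5] = [3,5] − [1,5] + [1,3],
  ∂[0,3,4] = [3,4] − [0,4] + [0,3].
This gives a 15×10 integer matrix of rank 10; reducing to Smith normal form yields diagonal entries (1,1,1,1,1,1,1,1,1,2).

From H_k ≅ ker(∂_k) / im(∂_{k+1}) we obtain:

  H_0: rank C_0 − rank ∂_1 = 6 − 5 = 1, and the invariant factors of ∂_1 are all 1, so H_0 = Z.
  H_1: rank ker ∂_1 − rank ∂_2 = (15 − 5) − 10 = 0, and ∂_2 has invariant factor 2 > 1, so H_1 = Z/2.
  H_2: rank ker ∂_2 − rank ∂_3 = (10 − 10) − 0 = 0, and there is no ∂_3, so H_2 = 0.

(K is a triangulation of the real projective plane RP^2.)

Hence the Betti numbers are b_0 = 1, b_1 = 0, b_2 = 0.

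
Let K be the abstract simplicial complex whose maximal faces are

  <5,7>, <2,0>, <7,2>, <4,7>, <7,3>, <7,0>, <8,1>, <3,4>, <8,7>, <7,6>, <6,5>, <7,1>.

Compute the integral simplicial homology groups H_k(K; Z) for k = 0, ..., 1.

H_0 = Z,  H_1 = Z^4.

We work with the vertex ordering 0 < 1 < 2 < 3 < 4 < 5 < 6 < 7 < 8. The simplices of K, each written with vertices in increasing order, are:

  0-simplices (9): [0], [1], [2], [3], [4], [5], [6], [7], [8]
  1-simplices (12): [0,2], [0,7], [1,7], [1,8], [2,7], [3,4], [3,7], [4,7], [5,6], [5,7], [6,7], [7,8]

giving chain groups C_0 ≅ Z^9, C_1 ≅ Z^12.

Boundary ∂_1: C_1 → C_0 maps an edge to its endpoints' difference, ∂[p,q] = q − p.
The resulting 9×12 matrix has rank 8, and its Smith normal form has invariant factors (1,1,1,1,1,1,1,1).

Reading off H_k = ker ∂_k / im ∂_{k+1}:

  H_0: rank C_0 − rank ∂_1 = 9 − 8 = 1, and the invariant factors of ∂_1 are all 1, so H_0 = Z.
  H_1: rank ker ∂_1 − rank ∂_2 = (12 − 8) − 0 = 4, and there is no ∂_2, so H_1 = Z^4.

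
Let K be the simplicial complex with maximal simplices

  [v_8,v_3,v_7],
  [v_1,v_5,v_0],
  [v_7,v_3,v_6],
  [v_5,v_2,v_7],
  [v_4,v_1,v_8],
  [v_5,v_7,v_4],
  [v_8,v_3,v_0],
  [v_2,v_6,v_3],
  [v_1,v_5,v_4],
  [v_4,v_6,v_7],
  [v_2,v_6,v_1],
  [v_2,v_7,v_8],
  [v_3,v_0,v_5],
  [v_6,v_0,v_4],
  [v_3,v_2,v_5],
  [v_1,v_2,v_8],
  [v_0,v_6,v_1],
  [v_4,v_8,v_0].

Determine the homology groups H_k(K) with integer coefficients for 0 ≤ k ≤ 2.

We work with the vertex ordering v_0 < v_1 < v_2 < v_3 < v_4 < v_5 < v_6 < v_7 < v_8. The simplices of K, each written with vertices in increasing order, are:

  0-simplices (9): [v_0], [v_1], [v_2], [v_3], [v_4], [v_5], [v_6], [v_7], [v_8]
  1-simplices (27): (27 of them)
  2-simplices (18): (18 of them)

Hence C_0 ≅ Z^9, C_1 ≅ Z^27, C_2 ≅ Z^18.

The boundary map ∂_1: C_1 → C_0 sends each edge [p,q] (with p < q) to q − p.
The resulting 9×27 matrix has rank 8, and its Smith normal form has invariant factors (1,1,1,1,1,1,1,1).

∂_2: C_2 → C_1 acts by ∂[p,q,r] = [q,r] − [p,r] + [p,q]. For instance
  ∂[v_1,v_2,v_8] = [v_2,v_8] − [v_1,v_8] + [v_1,v_2],
  ∂[v_1,v_4,v_8] = [v_4,v_8] − [v_1,v_8] + [v_1,v_4].
As a 27×18 matrix over Z this has rank 18, with invariant factors (1,1,1,1,1,1,1,1,1,1,1,1,1,1,1,1,1,2).

Computing H_k = (kernel of ∂_k) / (image of ∂_{k+1}):

  H_0: rank C_0 − rank ∂_1 = 9 − 8 = 1, and the invariant factors of ∂_1 are all 1, so H_0 ≅ Z.
  H_1: rank ker ∂_1 − rank ∂_2 = (27 − 8) − 18 = 1, and ∂_2 has invariant factor 2 > 1, so H_1 ≅ Z ⊕ Z/2.
  H_2: rank ker ∂_2 − rank ∂_3 = (18 − 18) − 0 = 0, and there is no ∂_3, so H_2 ≅ 0.

(K is a triangulation of the Klein bottle.)

H_0 = Z,  H_1 = Z ⊕ Z/2,  H_2 = 0.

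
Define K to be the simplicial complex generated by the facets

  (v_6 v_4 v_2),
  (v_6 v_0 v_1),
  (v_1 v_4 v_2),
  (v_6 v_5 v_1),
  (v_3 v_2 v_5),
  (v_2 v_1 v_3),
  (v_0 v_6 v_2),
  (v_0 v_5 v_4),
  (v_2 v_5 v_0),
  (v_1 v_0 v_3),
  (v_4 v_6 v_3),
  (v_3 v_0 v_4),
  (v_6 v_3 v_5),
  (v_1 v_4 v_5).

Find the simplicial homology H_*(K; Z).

H_0 = Z,  H_1 = Z^2,  H_2 = Z.

Order the vertices as v_0 < v_1 < v_2 < v_3 < v_4 < v_5 < v_6. Listing each simplex with vertices in this order, K has dimension 2 with simplices:

  0-simplices (7): [v_0], [v_1], [v_2], [v_3], [v_4], [v_5], [v_6]
  1-simplices (21): (21 of them)
  2-simplices (14): (14 of them)

so the chain groups are C_0 ≅ Z^7, C_1 ≅ Z^21, C_2 ≅ Z^14.

The boundary map ∂_1: C_1 → C_0 sends each edge [p,q] (with p < q) to q − p. For instance
  ∂[v_1,v_5] = [v_5] − [v_1].
This gives a 7×21 integer matrix of rank 6; reducing to Smith normal form yields diagonal entries (1,1,1,1,1,1).

Boundary ∂_2: C_2 → C_1 acts by ∂[p,q,r] = [q,r] − [p,r] + [p,q]. For instance
  ∂[v_0,v_1,v_6] = [v_1,v_6] − [v_0,v_6] + [v_0,v_1],
  ∂[v_3,v_4,v_6] = [v_4,v_6] − [v_3,v_6] + [v_3,v_4].
This gives a 21×14 integer matrix of rank 13; reducing to Smith normal form yields diagonal entries (1,1,1,1,1,1,1,1,1,1,1,1,1).

Now H_k = ker ∂_k / im ∂_{k+1}, so:

  H_0: rank C_0 − rank ∂_1 = 7 − 6 = 1, and the invariant factors of ∂_1 are all 1, so H_0 = Z.
  H_1: rank ker ∂_1 − rank ∂_2 = (21 − 6) − 13 = 2, and the invariant factors of ∂_2 are all 1, so H_1 = Z^2.
  H_2: rank ker ∂_2 − rank ∂_3 = (14 − 13) − 0 = 1, and there is no ∂_3, so H_2 = Z.

As a check, the Euler characteristic is 7 − 21 + 14 = 0, which agrees with 1 − 2 + 1 = 0.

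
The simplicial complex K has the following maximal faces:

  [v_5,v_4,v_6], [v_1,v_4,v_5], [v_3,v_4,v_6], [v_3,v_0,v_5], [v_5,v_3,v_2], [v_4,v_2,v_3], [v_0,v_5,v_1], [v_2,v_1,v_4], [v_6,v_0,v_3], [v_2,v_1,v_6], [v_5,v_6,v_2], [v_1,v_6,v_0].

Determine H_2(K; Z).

H_2 ≅ 0.

Take the total order v_0 < v_1 < v_2 < v_3 < v_4 < v_5 < v_6 on the vertex set. Then K (dimension 2) consists of the simplices:

  0-simplices (7): [v_0], [v_1], [v_2], [v_3], [v_4], [v_5], [v_6]
  1-simplices (18): (18 of them)
  2-simplices (12): (12 of them)

giving chain groups C_0 ≅ Z^7, C_1 ≅ Z^18, C_2 ≅ Z^12.

Boundary ∂_1: C_1 → C_0 sends each edge [p,q] (with p < q) to q − p.
The 7×18 boundary matrix has rank 6 and Smith normal form diag(1,1,1,1,1,1).

∂_2: C_2 → C_1 sends each 2-simplex [p,q,r] to [q,r] − [p,r] + [p,q]. For instance
  ∂[v_0,v_1,v_6] = [v_1,v_6] − [v_0,v_6] + [v_0,v_1],
  ∂[v_2,v_5,v_6] = [v_5,v_6] − [v_2,v_6] + [v_2,v_5].
As a 18×12 matrix over Z this has rank 12, with invariant factors (1,1,1,1,1,1,1,1,1,1,1,2).

From H_k ≅ ker(∂_k) / im(∂_{k+1}) we obtain:

  H_2: rank ker ∂_2 − rank ∂_3 = (12 − 12) − 0 = 0, and there is no ∂_3, so H_2 = 0.

(K is a triangulation of the real projective plane RP^2.)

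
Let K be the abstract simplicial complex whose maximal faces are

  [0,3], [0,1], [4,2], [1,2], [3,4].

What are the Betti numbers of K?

Order the vertices as 0 < 1 < 2 < 3 < 4. Listing each simplex with vertices in this order, K has dimension 1 with simplices:

  0-simplices (5): [0], [1], [2], [3], [4]
  1-simplices (5): [0,1], [0,3], [1,2], [2,4], [3,4]

Hence C_0 ≅ Z^5, C_1 ≅ Z^5.

∂_1: C_1 → C_0 sends each edge [p,q] (with p < q) to q − p. For instance
  ∂[2,4] = [4] − [2].
The 5×5 boundary matrix has rank 4 and Smith normal form diag(1,1,1,1).

Now H_k = ker ∂_k / im ∂_{k+1}, so:

  H_0: rank C_0 − rank ∂_1 = 5 − 4 = 1, and the invariant factors of ∂_1 are all 1, so H_0 = Z.
  H_1: rank ker ∂_1 − rank ∂_2 = (5 − 4) − 0 = 1, and there is no ∂_2, so H_1 = Z.

As a check, the Euler characteristic is 5 − 5 = 0, which agrees with 1 − 1 = 0.

Hence the Betti numbers are b_0 = 1, b_1 = 1.

b_0 = 1, b_1 = 1.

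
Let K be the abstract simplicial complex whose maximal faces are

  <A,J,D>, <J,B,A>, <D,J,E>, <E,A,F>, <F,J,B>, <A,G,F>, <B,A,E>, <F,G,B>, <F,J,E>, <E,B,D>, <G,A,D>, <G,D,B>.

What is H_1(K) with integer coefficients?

H_1 = Z_2.

K has 7 vertices, 18 edges, 12 triangles.
rank ∂_1 = 6, rank ∂_2 = 12 ⇒ b_1 = 18 − 6 − 12 = 0; ∂_2 has invariant factor(s) [2] giving torsion. So H_1 = Z_2.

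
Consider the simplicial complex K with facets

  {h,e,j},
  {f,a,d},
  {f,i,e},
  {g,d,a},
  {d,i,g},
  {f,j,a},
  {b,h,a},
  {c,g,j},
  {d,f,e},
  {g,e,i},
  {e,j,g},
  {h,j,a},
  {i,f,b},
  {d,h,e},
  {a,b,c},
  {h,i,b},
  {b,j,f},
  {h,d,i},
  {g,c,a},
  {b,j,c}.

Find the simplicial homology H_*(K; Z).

We work with the vertex ordering a < b < c < d < e < f < g < h < i < j. The simplices of K, each written with vertices in increasing order, are:

  0-simplices (10): a, b, c, d, e, f, g, h, i, j
  1-simplices (30): ab, ac, ad, af, ag, ah, aj, bc, bf, bh, bi, bj, cg, cj, de, df, dg, dh, di, ef, eg, eh, ei, ej, fi, fj, gi, gj, hi, hj
  2-simplices (20): abc, abh, acg, adf, adg, afj, ahj, bcj, bfi, bfj, bhi, cgj, def, deh, dgi, dhi, efi, egi, egj, ehj

Hence C_0 ≅ Z^10, C_1 ≅ Z^30, C_2 ≅ Z^20.

∂_1: C_1 → C_0 maps an edge to its endpoints' difference, ∂[p,q] = q − p.
This gives a 10×30 integer matrix of rank 9; reducing to Smith normal form yields diagonal entries (1,1,1,1,1,1,1,1,1).

∂_2: C_2 → C_1 acts by ∂[p,q,r] = [q,r] − [p,r] + [p,q]. For instance
  ∂adg = dg − ag + ad,
  ∂egi = gi − ei + eg.
The resulting 30×20 matrix has rank 20, and its Smith normal form has invariant factors (1,1,1,1,1,1,1,1,1,1,1,1,1,1,1,1,1,1,1,2).

Reading off H_k = ker ∂_k / im ∂_{k+1}:

  H_0: rank C_0 − rank ∂_1 = 10 − 9 = 1, and the invariant factors of ∂_1 are all 1, so H_0 = Z.
  H_1: rank ker ∂_1 − rank ∂_2 = (30 − 9) − 20 = 1, and ∂_2 has invariant factor 2 > 1, so H_1 = Z ⊕ Z/2Z.
  H_2: rank ker ∂_2 − rank ∂_3 = (20 − 20) − 0 = 0, and there is no ∂_3, so H_2 = 0.

As a check, the Euler characteristic is 10 − 30 + 20 = 0, which agrees with 1 − 1 + 0 = 0.

H_0 ≅ Z,  H_1 ≅ Z ⊕ Z/2Z,  H_2 = 0.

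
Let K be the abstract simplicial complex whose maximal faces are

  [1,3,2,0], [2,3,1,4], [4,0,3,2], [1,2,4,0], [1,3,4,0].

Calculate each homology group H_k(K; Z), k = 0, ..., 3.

Take the total order 0 < 1 < 2 < 3 < 4 on the vertex set. Then K (dimension 3) consists of the simplices:

  0-simplices (5): [0], [1], [2], [3], [4]
  1-simplices (10): [0,1], [0,2], [0,3], [0,4], [1,2], [1,3], [1,4], [2,3], [2,4], [3,4]
  2-simplices (10): [0,1,2], [0,1,3], [0,1,4], [0,2,3], [0,2,4], [0,3,4], [1,2,3], [1,2,4], [1,3,4], [2,3,4]
  3-simplices (5): [0,1,2,3], [0,1,2,4], [0,1,3,4], [0,2,3,4], [1,2,3,4]

giving chain groups C_0 ≅ Z^5, C_1 ≅ Z^10, C_2 ≅ Z^10, C_3 ≅ Z^5.

∂_1: C_1 → C_0 is given by ∂[p,q] = [q] − [p].
This gives a 5×10 integer matrix of rank 4; reducing to Smith normal form yields diagonal entries (1,1,1,1).

∂_2: C_2 → C_1 acts by ∂[p,q,r] = [q,r] − [p,r] + [p,q]. For instance
  ∂[2,3,4] = [3,4] − [2,4] + [2,3],
  ∂[0,1,4] = [1,4] − [0,4] + [0,1].
This gives a 10×10 integer matrix of rank 6; reducing to Smith normal form yields diagonal entries (1,1,1,1,1,1).

∂_3: C_3 → C_2 sends each 3-simplex σ to the alternating sum Σ_i (−1)^i (σ with its i-th vertex removed). For instance
  ∂[0,1,2,3] = [1,2,3] − [0,2,3] + [0,1,3] − [0,1,2],
  ∂[0,1,3,4] = [1,3,4] − [0,3,4] + [0,1,4] − [0,1,3].
The resulting 10×5 matrix has rank 4, and its Smith normal form has invariant factors (1,1,1,1).

From H_k ≅ ker(∂_k) / im(∂_{k+1}) we obtain:

  H_0: rank C_0 − rank ∂_1 = 5 − 4 = 1, and the invariant factors of ∂_1 are all 1, so H_0 = Z.
  H_1: rank ker ∂_1 − rank ∂_2 = (10 − 4) − 6 = 0, and the invariant factors of ∂_2 are all 1, so H_1 = 0.
  H_2: rank ker ∂_2 − rank ∂_3 = (10 − 6) − 4 = 0, and the invariant factors of ∂_3 are all 1, so H_2 = 0.
  H_3: rank ker ∂_3 − rank ∂_4 = (5 − 4) − 0 = 1, and there is no ∂_4, so H_3 = Z.

(K is a triangulation of the 3-sphere S^3.)

H_0 = Z,  H_1 = 0,  H_2 = 0,  H_3 = Z.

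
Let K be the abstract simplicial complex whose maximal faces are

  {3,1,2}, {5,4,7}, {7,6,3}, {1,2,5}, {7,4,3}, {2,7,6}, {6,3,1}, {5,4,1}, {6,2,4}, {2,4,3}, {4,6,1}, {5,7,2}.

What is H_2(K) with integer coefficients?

Fix the vertex order 1 < 2 < 3 < 4 < 5 < 6 < 7 and write every simplex with vertices in increasing order. Then dim K = 2 and the simplices of K are:

  0-simplices (7): [1], [2], [3], [4], [5], [6], [7]
  1-simplices (18): [1,2], [1,3], [1,4], [1,5], [1,6], [2,3], [2,4], [2,5], [2,6], [2,7], [3,4], [3,6], [3,7], [4,5], [4,6], [4,7], [5,7], [6,7]
  2-simplices (12): [1,2,3], [1,2,5], [1,3,6], [1,4,5], [1,4,6], [2,3,4], [2,4,6], [2,5,7], [2,6,7], [3,4,7], [3,6,7], [4,5,7]

Hence C_0 ≅ Z^7, C_1 ≅ Z^18, C_2 ≅ Z^12.

The boundary map ∂_1: C_1 → C_0 sends each edge [p,q] (with p < q) to q − p. For instance
  ∂[3,6] = [6] − [3].
The 7×18 boundary matrix has rank 6 and Smith normal form diag(1,1,1,1,1,1).

Boundary ∂_2: C_2 → C_1 acts by ∂[p,q,r] = [q,r] − [p,r] + [p,q]. For instance
  ∂[1,4,5] = [4,5] − [1,5] + [1,4],
  ∂[1,2,5] = [2,5] − [1,5] + [1,2].
This gives a 18×12 integer matrix of rank 12; reducing to Smith normal form yields diagonal entries (1,1,1,1,1,1,1,1,1,1,1,2).

Now H_k = ker ∂_k / im ∂_{k+1}, so:

  H_2: rank ker ∂_2 − rank ∂_3 = (12 − 12) − 0 = 0, and there is no ∂_3, so H_2 ≅ 0.

H_2 = 0.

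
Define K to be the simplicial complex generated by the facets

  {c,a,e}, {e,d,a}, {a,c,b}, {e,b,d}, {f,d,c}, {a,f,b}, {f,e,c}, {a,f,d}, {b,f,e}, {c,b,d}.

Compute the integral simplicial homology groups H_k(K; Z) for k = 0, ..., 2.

H_0 ≅ Z,  H_1 ≅ Z/2,  H_2 = 0.

Order the vertices as a < b < c < d < e < f. Listing each simplex with vertices in this order, K has dimension 2 with simplices:

  0-simplices (6): a, b, c, d, e, f
  1-simplices (15): ab, ac, ad, ae, af, bc, bd, be, bf, cd, ce, cf, de, df, ef
  2-simplices (10): abc, abf, ace, ade, adf, bcd, bde, bef, cdf, cef

Hence C_0 ≅ Z^6, C_1 ≅ Z^15, C_2 ≅ Z^10.

∂_1: C_1 → C_0 is given by ∂[p,q] = [q] − [p]. For instance
  ∂ae = e − a.
This gives a 6×15 integer matrix of rank 5; reducing to Smith normal form yields diagonal entries (1,1,1,1,1).

The boundary map ∂_2: C_2 → C_1 sends each 2-simplex [p,q,r] to [q,r] − [p,r] + [p,q]. For instance
  ∂bef = ef − bf + be,
  ∂cdf = df − cf + cd.
As a 15×10 matrix over Z this has rank 10, with invariant factors (1,1,1,1,1,1,1,1,1,2).

Computing H_k = (kernel of ∂_k) / (image of ∂_{k+1}):

  H_0: rank C_0 − rank ∂_1 = 6 − 5 = 1, and the invariant factors of ∂_1 are all 1, so H_0 = Z.
  H_1: rank ker ∂_1 − rank ∂_2 = (15 − 5) − 10 = 0, and ∂_2 has invariant factor 2 > 1, so H_1 = Z/2.
  H_2: rank ker ∂_2 − rank ∂_3 = (10 − 10) − 0 = 0, and there is no ∂_3, so H_2 = 0.

(K is a triangulation of the real projective plane RP^2.)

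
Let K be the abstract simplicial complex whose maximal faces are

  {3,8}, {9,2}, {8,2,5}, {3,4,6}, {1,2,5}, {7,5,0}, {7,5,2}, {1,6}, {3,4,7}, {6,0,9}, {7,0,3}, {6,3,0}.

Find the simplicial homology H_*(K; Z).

H_0 = Z,  H_1 = Z^3,  H_2 = 0.

We work with the vertex ordering 0 < 1 < 2 < 3 < 4 < 5 < 6 < 7 < 8 < 9. The simplices of K, each written with vertices in increasing order, are:

  0-simplices (10): [0], [1], [2], [3], [4], [5], [6], [7], [8], [9]
  1-simplices (21): [0,3], [0,5], [0,6], [0,7], [0,9], [1,2], [1,5], [1,6], [2,5], [2,7], [2,8], [2,9], [3,4], [3,6], [3,7], [3,8], [4,6], [4,7], [5,7], [5,8], [6,9]
  2-simplices (9): [0,3,6], [0,3,7], [0,5,7], [0,6,9], [1,2,5], [2,5,7], [2,5,8], [3,4,6], [3,4,7]

giving chain groups C_0 ≅ Z^10, C_1 ≅ Z^21, C_2 ≅ Z^9.

Boundary ∂_1: C_1 → C_0 is given by ∂[p,q] = [q] − [p]. For instance
  ∂[3,7] = [7] − [3].
The 10×21 boundary matrix has rank 9 and Smith normal form diag(1,1,1,1,1,1,1,1,1).

Boundary ∂_2: C_2 → C_1 sends each 2-simplex [p,q,r] to [q,r] − [p,r] + [p,q]. For instance
  ∂[0,3,7] = [3,7] − [0,7] + [0,3],
  ∂[1,2,5] = [2,5] − [1,5] + [1,2].
The resulting 21×9 matrix has rank 9, and its Smith normal form has invariant factors (1,1,1,1,1,1,1,1,1).

Computing H_k = (kernel of ∂_k) / (image of ∂_{k+1}):

  H_0: rank C_0 − rank ∂_1 = 10 − 9 = 1, and the invariant factors of ∂_1 are all 1, so H_0 = Z.
  H_1: rank ker ∂_1 − rank ∂_2 = (21 − 9) − 9 = 3, and the invariant factors of ∂_2 are all 1, so H_1 = Z^3.
  H_2: rank ker ∂_2 − rank ∂_3 = (9 − 9) − 0 = 0, and there is no ∂_3, so H_2 = 0.

As a check, the Euler characteristic is 10 − 21 + 9 = -2, which agrees with 1 − 3 + 0 = -2.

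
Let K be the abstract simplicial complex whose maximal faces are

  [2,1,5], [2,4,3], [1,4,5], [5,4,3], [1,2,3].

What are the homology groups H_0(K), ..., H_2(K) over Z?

Fix the vertex order 1 < 2 < 3 < 4 < 5 and write every simplex with vertices in increasing order. Then dim K = 2 and the simplices of K are:

  0-simplices (5): [1], [2], [3], [4], [5]
  1-simplices (10): [1,2], [1,3], [1,4], [1,5], [2,3], [2,4], [2,5], [3,4], [3,5], [4,5]
  2-simplices (5): [1,2,3], [1,2,5], [1,4,5], [2,3,4], [3,4,5]

so the chain groups are C_0 ≅ Z^5, C_1 ≅ Z^10, C_2 ≅ Z^5.

Boundary ∂_1: C_1 → C_0 maps an edge to its endpoints' difference, ∂[p,q] = q − p.
The resulting 5×10 matrix has rank 4, and its Smith normal form has invariant factors (1,1,1,1).

∂_2: C_2 → C_1 maps a triangle to the signed sum of its edges. For instance
  ∂[1,2,5] = [2,5] − [1,5] + [1,2],
  ∂[3,4,5] = [4,5] − [3,5] + [3,4].
The 10×5 boundary matrix has rank 5 and Smith normal form diag(1,1,1,1,1).

Now H_k = ker ∂_k / im ∂_{k+1}, so:

  H_0: rank C_0 − rank ∂_1 = 5 − 4 = 1, and the invariant factors of ∂_1 are all 1, so H_0 ≅ Z.
  H_1: rank ker ∂_1 − rank ∂_2 = (10 − 4) − 5 = 1, and the invariant factors of ∂_2 are all 1, so H_1 ≅ Z.
  H_2: rank ker ∂_2 − rank ∂_3 = (5 − 5) − 0 = 0, and there is no ∂_3, so H_2 ≅ 0.

As a check, the Euler characteristic is 5 − 10 + 5 = 0, which agrees with 1 − 1 + 0 = 0.

H_0 ≅ Z,  H_1 ≅ Z,  H_2 = 0.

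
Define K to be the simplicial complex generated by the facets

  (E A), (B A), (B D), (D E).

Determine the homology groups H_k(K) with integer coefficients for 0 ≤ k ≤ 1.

H_0 ≅ Z,  H_1 ≅ Z.

We work with the vertex ordering A < B < D < E. The simplices of K, each written with vertices in increasing order, are:

  0-simplices (4): A, B, D, E
  1-simplices (4): AB, AE, BD, DE

so the chain groups are C_0 ≅ Z^4, C_1 ≅ Z^4.

Boundary ∂_1: C_1 → C_0 maps an edge to its endpoints' difference, ∂[p,q] = q − p. For instance
  ∂DE = E − D.
As a 4×4 matrix over Z this has rank 3, with invariant factors (1,1,1).

Computing H_k = (kernel of ∂_k) / (image of ∂_{k+1}):

  H_0: rank C_0 − rank ∂_1 = 4 − 3 = 1, and the invariant factors of ∂_1 are all 1, so H_0 ≅ Z.
  H_1: rank ker ∂_1 − rank ∂_2 = (4 − 3) − 0 = 1, and there is no ∂_2, so H_1 ≅ Z.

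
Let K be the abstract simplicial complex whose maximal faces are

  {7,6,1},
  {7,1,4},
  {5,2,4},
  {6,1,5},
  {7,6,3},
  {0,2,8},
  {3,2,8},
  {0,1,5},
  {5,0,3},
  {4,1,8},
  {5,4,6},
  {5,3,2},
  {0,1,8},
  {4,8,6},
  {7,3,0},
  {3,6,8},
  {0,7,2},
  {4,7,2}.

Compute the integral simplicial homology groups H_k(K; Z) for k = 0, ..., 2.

H_0 = Z,  H_1 = Z ⊕ Z/2,  H_2 = 0.

We work with the vertex ordering 0 < 1 < 2 < 3 < 4 < 5 < 6 < 7 < 8. The simplices of K, each written with vertices in increasing order, are:

  0-simplices (9): [0], [1], [2], [3], [4], [5], [6], [7], [8]
  1-simplices (27): (27 of them)
  2-simplices (18): [0,1,5], [0,1,8], [0,2,7], [0,2,8], [0,3,5], [0,3,7], [1,4,7], [1,4,8], [1,5,6], [1,6,7], [2,3,5], [2,3,8], [2,4,5], [2,4,7], [3,6,7], [3,6,8], [4,5,6], [4,6,8]

so the chain groups are C_0 ≅ Z^9, C_1 ≅ Z^27, C_2 ≅ Z^18.

The boundary map ∂_1: C_1 → C_0 is given by ∂[p,q] = [q] − [p]. For instance
  ∂[4,7] = [7] − [4].
This gives a 9×27 integer matrix of rank 8; reducing to Smith normal form yields diagonal entries (1,1,1,1,1,1,1,1).

Boundary ∂_2: C_2 → C_1 maps a triangle to the signed sum of its edges. For instance
  ∂[1,5,6] = [5,6] − [1,6] + [1,5],
  ∂[3,6,8] = [6,8] − [3,8] + [3,6].
The 27×18 boundary matrix has rank 18 and Smith normal form diag(1,1,1,1,1,1,1,1,1,1,1,1,1,1,1,1,1,2).

Reading off H_k = ker ∂_k / im ∂_{k+1}:

  H_0: rank C_0 − rank ∂_1 = 9 − 8 = 1, and the invariant factors of ∂_1 are all 1, so H_0 ≅ Z.
  H_1: rank ker ∂_1 − rank ∂_2 = (27 − 8) − 18 = 1, and ∂_2 has invariant factor 2 > 1, so H_1 ≅ Z ⊕ Z/2.
  H_2: rank ker ∂_2 − rank ∂_3 = (18 − 18) − 0 = 0, and there is no ∂_3, so H_2 ≅ 0.

As a check, the Euler characteristic is 9 − 27 + 18 = 0, which agrees with 1 − 1 + 0 = 0.
(K is a triangulation of the Klein bottle.)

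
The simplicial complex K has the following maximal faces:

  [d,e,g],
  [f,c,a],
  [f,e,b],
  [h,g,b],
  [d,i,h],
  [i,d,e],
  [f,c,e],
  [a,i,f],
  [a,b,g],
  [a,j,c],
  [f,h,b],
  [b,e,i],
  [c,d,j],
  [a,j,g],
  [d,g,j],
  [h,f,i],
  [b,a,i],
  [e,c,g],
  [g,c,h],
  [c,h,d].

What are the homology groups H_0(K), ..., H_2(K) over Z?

Take the total order a < b < c < d < e < f < g < h < i < j on the vertex set. Then K (dimension 2) consists of the simplices:

  0-simplices (10): a, b, c, d, e, f, g, h, i, j
  1-simplices (30): ab, ac, af, ag, ai, aj, be, bf, bg, bh, bi, cd, ce, cf, cg, ch, cj, de, dg, dh, di, dj, ef, eg, ei, fh, fi, gh, gj, hi
  2-simplices (20): abg, abi, acf, acj, afi, agj, bef, bei, bfh, bgh, cdh, cdj, cef, ceg, cgh, deg, dei, dgj, dhi, fhi

Hence C_0 ≅ Z^10, C_1 ≅ Z^30, C_2 ≅ Z^20.

Boundary ∂_1: C_1 → C_0 is given by ∂[p,q] = [q] − [p]. For instance
  ∂ag = g − a.
The resulting 10×30 matrix has rank 9, and its Smith normal form has invariant factors (1,1,1,1,1,1,1,1,1).

The boundary map ∂_2: C_2 → C_1 sends each 2-simplex [p,q,r] to [q,r] − [p,r] + [p,q]. For instance
  ∂bef = ef − bf + be,
  ∂fhi = hi − fi + fh.
The resulting 30×20 matrix has rank 20, and its Smith normal form has invariant factors (1,1,1,1,1,1,1,1,1,1,1,1,1,1,1,1,1,1,1,2).

From H_k ≅ ker(∂_k) / im(∂_{k+1}) we obtain:

  H_0: rank C_0 − rank ∂_1 = 10 − 9 = 1, and the invariant factors of ∂_1 are all 1, so H_0 = Z.
  H_1: rank ker ∂_1 − rank ∂_2 = (30 − 9) − 20 = 1, and ∂_2 has invariant factor 2 > 1, so H_1 = Z × Z/2.
  H_2: rank ker ∂_2 − rank ∂_3 = (20 − 20) − 0 = 0, and there is no ∂_3, so H_2 = 0.

H_0 ≅ Z,  H_1 ≅ Z × Z/2,  H_2 = 0.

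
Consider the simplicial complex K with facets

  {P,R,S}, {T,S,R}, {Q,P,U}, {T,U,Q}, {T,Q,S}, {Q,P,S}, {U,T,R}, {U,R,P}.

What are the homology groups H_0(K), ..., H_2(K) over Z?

H_0 ≅ Z,  H_1 = 0,  H_2 ≅ Z.

We work with the vertex ordering P < Q < R < S < T < U. The simplices of K, each written with vertices in increasing order, are:

  0-simplices (6): P, Q, R, S, T, U
  1-simplices (12): PQ, PR, PS, PU, QS, QT, QU, RS, RT, RU, ST, TU
  2-simplices (8): PQS, PQU, PRS, PRU, QST, QTU, RST, RTU

so the chain groups are C_0 ≅ Z^6, C_1 ≅ Z^12, C_2 ≅ Z^8.

The boundary map ∂_1: C_1 → C_0 sends each edge [p,q] (with p < q) to q − p. For instance
  ∂PR = R − P.
This gives a 6×12 integer matrix of rank 5; reducing to Smith normal form yields diagonal entries (1,1,1,1,1).

∂_2: C_2 → C_1 acts by ∂[p,q,r] = [q,r] − [p,r] + [p,q]. For instance
  ∂PQU = QU − PU + PQ,
  ∂PQS = QS − PS + PQ.
This gives a 12×8 integer matrix of rank 7; reducing to Smith normal form yields diagonal entries (1,1,1,1,1,1,1).

Reading off H_k = ker ∂_k / im ∂_{k+1}:

  H_0: rank C_0 − rank ∂_1 = 6 − 5 = 1, and the invariant factors of ∂_1 are all 1, so H_0 = Z.
  H_1: rank ker ∂_1 − rank ∂_2 = (12 − 5) − 7 = 0, and the invariant factors of ∂_2 are all 1, so H_1 = 0.
  H_2: rank ker ∂_2 − rank ∂_3 = (8 − 7) − 0 = 1, and there is no ∂_3, so H_2 = Z.

As a check, the Euler characteristic is 6 − 12 + 8 = 2, which agrees with 1 − 0 + 1 = 2.
(K is a triangulation of the 2-sphere S^2.)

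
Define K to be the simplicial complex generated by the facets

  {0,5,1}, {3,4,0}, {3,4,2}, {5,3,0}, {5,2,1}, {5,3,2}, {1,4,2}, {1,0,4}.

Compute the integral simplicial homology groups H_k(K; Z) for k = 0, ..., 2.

K has 6 vertices, 12 edges, 8 triangles.
rank ∂_0 = 0, rank ∂_1 = 5 ⇒ b_0 = 6 − 0 − 5 = 1; all invariant factors of ∂_1 are 1 so no torsion. So H_0 ≅ Z.
rank ∂_1 = 5, rank ∂_2 = 7 ⇒ b_1 = 12 − 5 − 7 = 0; all invariant factors of ∂_2 are 1 so no torsion. So H_1 ≅ 0.
rank ∂_2 = 7, rank ∂_3 = 0 ⇒ b_2 = 8 − 7 − 0 = 1. So H_2 ≅ Z.

H_0 = Z,  H_1 = 0,  H_2 = Z.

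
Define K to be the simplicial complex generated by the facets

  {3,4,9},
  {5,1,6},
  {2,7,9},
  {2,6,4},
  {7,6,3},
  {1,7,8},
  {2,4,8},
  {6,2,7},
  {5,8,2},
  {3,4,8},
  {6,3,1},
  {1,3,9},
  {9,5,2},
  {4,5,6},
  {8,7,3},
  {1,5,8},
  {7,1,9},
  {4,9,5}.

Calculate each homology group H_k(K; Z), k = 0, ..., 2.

Order the vertices as 1 < 2 < 3 < 4 < 5 < 6 < 7 < 8 < 9. Listing each simplex with vertices in this order, K has dimension 2 with simplices:

  0-simplices (9): [1], [2], [3], [4], [5], [6], [7], [8], [9]
  1-simplices (27): (27 of them)
  2-simplices (18): [1,3,6], [1,3,9], [1,5,6], [1,5,8], [1,7,8], [1,7,9], [2,4,6], [2,4,8], [2,5,8], [2,5,9], [2,6,7], [2,7,9], [3,4,8], [3,4,9], [3,6,7], [3,7,8], [4,5,6], [4,5,9]

so the chain groups are C_0 ≅ Z^9, C_1 ≅ Z^27, C_2 ≅ Z^18.

Boundary ∂_1: C_1 → C_0 maps an edge to its endpoints' difference, ∂[p,q] = q − p. For instance
  ∂[7,8] = [8] − [7].
As a 9×27 matrix over Z this has rank 8, with invariant factors (1,1,1,1,1,1,1,1).

∂_2: C_2 → C_1 sends each 2-simplex [p,q,r] to [q,r] − [p,r] + [p,q]. For instance
  ∂[3,6,7] = [6,7] − [3,7] + [3,6],
  ∂[4,5,9] = [5,9] − [4,9] + [4,5].
This gives a 27×18 integer matrix of rank 18; reducing to Smith normal form yields diagonal entries (1,1,1,1,1,1,1,1,1,1,1,1,1,1,1,1,1,2).

Now H_k = ker ∂_k / im ∂_{k+1}, so:

  H_0: rank C_0 − rank ∂_1 = 9 − 8 = 1, and the invariant factors of ∂_1 are all 1, so H_0 = Z.
  H_1: rank ker ∂_1 − rank ∂_2 = (27 − 8) − 18 = 1, and ∂_2 has invariant factor 2 > 1, so H_1 = Z ⊕ Z/2Z.
  H_2: rank ker ∂_2 − rank ∂_3 = (18 − 18) − 0 = 0, and there is no ∂_3, so H_2 = 0.

H_0 ≅ Z,  H_1 ≅ Z ⊕ Z/2Z,  H_2 = 0.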